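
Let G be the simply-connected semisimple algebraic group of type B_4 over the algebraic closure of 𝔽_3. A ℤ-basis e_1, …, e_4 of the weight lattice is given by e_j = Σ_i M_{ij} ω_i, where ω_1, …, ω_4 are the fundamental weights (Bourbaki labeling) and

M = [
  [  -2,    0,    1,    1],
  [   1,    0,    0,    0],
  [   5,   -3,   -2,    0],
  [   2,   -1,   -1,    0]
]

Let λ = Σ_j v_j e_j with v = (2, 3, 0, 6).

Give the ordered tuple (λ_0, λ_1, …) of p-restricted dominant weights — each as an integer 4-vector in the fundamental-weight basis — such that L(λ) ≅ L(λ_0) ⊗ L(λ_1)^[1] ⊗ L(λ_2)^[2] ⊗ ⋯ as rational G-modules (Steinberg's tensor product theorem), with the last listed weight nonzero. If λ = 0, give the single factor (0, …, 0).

In the fundamental-weight basis, λ has coordinates c = M·v (v = (2, 3, 0, 6)):
  c_1 = -2*2 + 0*3 + 1*0 + 1*6 = 2
  c_2 = 1*2 + 0*3 + 0*0 + 0*6 = 2
  c_3 = 5*2 + -3*3 + -2*0 + 0*6 = 1
  c_4 = 2*2 + -1*3 + -1*0 + 0*6 = 1
Writing each c_i in base p = 3:
  c_1 = 2 = 2·3^0
  c_2 = 2 = 2·3^0
  c_3 = 1 = 1·3^0
  c_4 = 1 = 1·3^0
p-restricted factor λ_0 = (2, 2, 1, 1)

((2, 2, 1, 1),)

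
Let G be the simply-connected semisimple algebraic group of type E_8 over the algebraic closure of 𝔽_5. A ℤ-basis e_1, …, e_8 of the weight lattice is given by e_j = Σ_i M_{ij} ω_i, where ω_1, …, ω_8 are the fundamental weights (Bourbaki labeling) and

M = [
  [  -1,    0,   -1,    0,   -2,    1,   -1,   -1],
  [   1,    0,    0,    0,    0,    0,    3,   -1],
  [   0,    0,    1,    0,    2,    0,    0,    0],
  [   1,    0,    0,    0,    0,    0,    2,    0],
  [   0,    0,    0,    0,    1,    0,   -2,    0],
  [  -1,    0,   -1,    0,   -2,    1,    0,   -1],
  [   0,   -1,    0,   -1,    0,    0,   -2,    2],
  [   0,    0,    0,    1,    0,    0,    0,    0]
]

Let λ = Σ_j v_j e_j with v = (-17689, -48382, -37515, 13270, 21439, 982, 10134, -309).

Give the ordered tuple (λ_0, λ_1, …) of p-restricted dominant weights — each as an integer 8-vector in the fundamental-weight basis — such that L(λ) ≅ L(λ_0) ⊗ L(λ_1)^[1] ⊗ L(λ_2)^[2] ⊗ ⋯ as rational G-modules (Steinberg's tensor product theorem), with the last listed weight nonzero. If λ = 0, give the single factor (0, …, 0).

((3, 2, 3, 4, 1, 2, 1, 0), (1, 4, 2, 0, 4, 3, 0, 4), (4, 0, 4, 3, 1, 4, 4, 0), (2, 4, 2, 0, 4, 3, 3, 1), (0, 0, 3, 4, 1, 1, 2, 1), (1, 4, 1, 0, 0, 4, 4, 4))

Change of basis e → ω: c = M·v where v = (-17689, -48382, -37515, 13270, 21439, 982, 10134, -309):
  c_1 = (-1)·(-17689) + (0)·(-48382) + (-1)·(-37515) + (0)·(13270) + (-2)·(21439) + (1)·(982) + (-1)·(10134) + (-1)·(-309) = 3483
  c_2 = (1)·(-17689) + (0)·(-48382) + (0)·(-37515) + (0)·(13270) + (0)·(21439) + (0)·(982) + (3)·(10134) + (-1)·(-309) = 13022
  c_3 = (0)·(-17689) + (0)·(-48382) + (1)·(-37515) + (0)·(13270) + (2)·(21439) + (0)·(982) + (0)·(10134) + (0)·(-309) = 5363
  c_4 = (1)·(-17689) + (0)·(-48382) + (0)·(-37515) + (0)·(13270) + (0)·(21439) + (0)·(982) + (2)·(10134) + (0)·(-309) = 2579
  c_5 = (0)·(-17689) + (0)·(-48382) + (0)·(-37515) + (0)·(13270) + (1)·(21439) + (0)·(982) + (-2)·(10134) + (0)·(-309) = 1171
  c_6 = (-1)·(-17689) + (0)·(-48382) + (-1)·(-37515) + (0)·(13270) + (-2)·(21439) + (1)·(982) + (0)·(10134) + (-1)·(-309) = 13617
  c_7 = (0)·(-17689) + (-1)·(-48382) + (0)·(-37515) + (-1)·(13270) + (0)·(21439) + (0)·(982) + (-2)·(10134) + (2)·(-309) = 14226
  c_8 = (0)·(-17689) + (0)·(-48382) + (0)·(-37515) + (1)·(13270) + (0)·(21439) + (0)·(982) + (0)·(10134) + (0)·(-309) = 13270
p = 5; digits c_i = Σ_j d_{ij}·5^j, 0 ≤ d_{ij} < 5:
  c_1 = 3483 = 3·5^0 + 1·5^1 + 4·5^2 + 2·5^3 + 0·5^4 + 1·5^5
  c_2 = 13022 = 2·5^0 + 4·5^1 + 0·5^2 + 4·5^3 + 0·5^4 + 4·5^5
  c_3 = 5363 = 3·5^0 + 2·5^1 + 4·5^2 + 2·5^3 + 3·5^4 + 1·5^5
  c_4 = 2579 = 4·5^0 + 0·5^1 + 3·5^2 + 0·5^3 + 4·5^4
  c_5 = 1171 = 1·5^0 + 4·5^1 + 1·5^2 + 4·5^3 + 1·5^4
  c_6 = 13617 = 2·5^0 + 3·5^1 + 4·5^2 + 3·5^3 + 1·5^4 + 4·5^5
  c_7 = 14226 = 1·5^0 + 0·5^1 + 4·5^2 + 3·5^3 + 2·5^4 + 4·5^5
  c_8 = 13270 = 0·5^0 + 4·5^1 + 0·5^2 + 1·5^3 + 1·5^4 + 4·5^5
p-restricted factor λ_0 = (3, 2, 3, 4, 1, 2, 1, 0)
p-restricted factor λ_1 = (1, 4, 2, 0, 4, 3, 0, 4)
p-restricted factor λ_2 = (4, 0, 4, 3, 1, 4, 4, 0)
p-restricted factor λ_3 = (2, 4, 2, 0, 4, 3, 3, 1)
p-restricted factor λ_4 = (0, 0, 3, 4, 1, 1, 2, 1)
p-restricted factor λ_5 = (1, 4, 1, 0, 0, 4, 4, 4)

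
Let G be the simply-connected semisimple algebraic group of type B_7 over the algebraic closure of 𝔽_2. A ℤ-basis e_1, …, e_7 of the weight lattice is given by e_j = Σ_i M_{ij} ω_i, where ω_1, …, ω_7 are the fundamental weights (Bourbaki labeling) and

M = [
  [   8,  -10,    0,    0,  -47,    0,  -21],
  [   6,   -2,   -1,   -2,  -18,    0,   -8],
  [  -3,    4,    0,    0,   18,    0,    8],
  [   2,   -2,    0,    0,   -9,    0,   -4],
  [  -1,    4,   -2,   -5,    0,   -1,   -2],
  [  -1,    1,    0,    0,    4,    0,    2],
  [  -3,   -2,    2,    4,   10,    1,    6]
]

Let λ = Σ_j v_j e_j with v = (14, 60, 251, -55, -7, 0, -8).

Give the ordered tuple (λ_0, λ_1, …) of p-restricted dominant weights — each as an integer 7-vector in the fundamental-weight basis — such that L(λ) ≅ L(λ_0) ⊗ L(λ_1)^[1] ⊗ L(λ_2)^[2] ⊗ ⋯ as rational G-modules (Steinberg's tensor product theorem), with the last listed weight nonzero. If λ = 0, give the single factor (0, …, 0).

Change of basis e → ω: c = M·v where v = (14, 60, 251, -55, -7, 0, -8):
  c_1 = 8*14 + -10*60 + 0*251 + 0*-55 + -47*-7 + 0*0 + -21*-8 = 9
  c_2 = 6*14 + -2*60 + -1*251 + -2*-55 + -18*-7 + 0*0 + -8*-8 = 13
  c_3 = -3*14 + 4*60 + 0*251 + 0*-55 + 18*-7 + 0*0 + 8*-8 = 8
  c_4 = 2*14 + -2*60 + 0*251 + 0*-55 + -9*-7 + 0*0 + -4*-8 = 3
  c_5 = -1*14 + 4*60 + -2*251 + -5*-55 + 0*-7 + -1*0 + -2*-8 = 15
  c_6 = -1*14 + 1*60 + 0*251 + 0*-55 + 4*-7 + 0*0 + 2*-8 = 2
  c_7 = -3*14 + -2*60 + 2*251 + 4*-55 + 10*-7 + 1*0 + 6*-8 = 2
p = 2; digits c_i = Σ_j d_{ij}·2^j, 0 ≤ d_{ij} < 2:
  c_1 = 9 = 1·2^0 + 0·2^1 + 0·2^2 + 1·2^3
  c_2 = 13 = 1·2^0 + 0·2^1 + 1·2^2 + 1·2^3
  c_3 = 8 = 0·2^0 + 0·2^1 + 0·2^2 + 1·2^3
  c_4 = 3 = 1·2^0 + 1·2^1
  c_5 = 15 = 1·2^0 + 1·2^1 + 1·2^2 + 1·2^3
  c_6 = 2 = 0·2^0 + 1·2^1
  c_7 = 2 = 0·2^0 + 1·2^1
p-restricted factor λ_0 = (1, 1, 0, 1, 1, 0, 0)
p-restricted factor λ_1 = (0, 0, 0, 1, 1, 1, 1)
p-restricted factor λ_2 = (0, 1, 0, 0, 1, 0, 0)
p-restricted factor λ_3 = (1, 1, 1, 0, 1, 0, 0)

((1, 1, 0, 1, 1, 0, 0), (0, 0, 0, 1, 1, 1, 1), (0, 1, 0, 0, 1, 0, 0), (1, 1, 1, 0, 1, 0, 0))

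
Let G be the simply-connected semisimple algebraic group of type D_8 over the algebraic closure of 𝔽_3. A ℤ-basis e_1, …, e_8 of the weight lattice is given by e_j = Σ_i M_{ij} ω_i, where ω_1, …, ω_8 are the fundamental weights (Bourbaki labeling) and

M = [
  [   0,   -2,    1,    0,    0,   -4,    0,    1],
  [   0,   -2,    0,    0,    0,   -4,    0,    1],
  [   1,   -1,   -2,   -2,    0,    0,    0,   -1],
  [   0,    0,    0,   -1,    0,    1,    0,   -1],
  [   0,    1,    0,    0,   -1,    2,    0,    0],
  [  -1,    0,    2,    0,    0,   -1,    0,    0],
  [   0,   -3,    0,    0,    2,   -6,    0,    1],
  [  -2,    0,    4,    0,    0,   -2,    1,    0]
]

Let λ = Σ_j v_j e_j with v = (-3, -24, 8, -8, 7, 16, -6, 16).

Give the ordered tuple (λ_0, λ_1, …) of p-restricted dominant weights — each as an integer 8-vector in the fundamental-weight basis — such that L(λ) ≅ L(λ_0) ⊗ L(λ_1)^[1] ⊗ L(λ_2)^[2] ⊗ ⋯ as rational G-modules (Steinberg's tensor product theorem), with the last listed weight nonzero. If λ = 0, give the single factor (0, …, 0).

((2, 0, 2, 2, 1, 0, 0, 0), (2, 0, 1, 2, 0, 1, 2, 0))

Compute c_i = Σ_j M_{ij} v_j with v = (-3, -24, 8, -8, 7, 16, -6, 16):
  c_1 = 0*-3 + -2*-24 + 1*8 + 0*-8 + 0*7 + -4*16 + 0*-6 + 1*16 = 8
  c_2 = 0*-3 + -2*-24 + 0*8 + 0*-8 + 0*7 + -4*16 + 0*-6 + 1*16 = 0
  c_3 = 1*-3 + -1*-24 + -2*8 + -2*-8 + 0*7 + 0*16 + 0*-6 + -1*16 = 5
  c_4 = 0*-3 + 0*-24 + 0*8 + -1*-8 + 0*7 + 1*16 + 0*-6 + -1*16 = 8
  c_5 = 0*-3 + 1*-24 + 0*8 + 0*-8 + -1*7 + 2*16 + 0*-6 + 0*16 = 1
  c_6 = -1*-3 + 0*-24 + 2*8 + 0*-8 + 0*7 + -1*16 + 0*-6 + 0*16 = 3
  c_7 = 0*-3 + -3*-24 + 0*8 + 0*-8 + 2*7 + -6*16 + 0*-6 + 1*16 = 6
  c_8 = -2*-3 + 0*-24 + 4*8 + 0*-8 + 0*7 + -2*16 + 1*-6 + 0*16 = 0
Expand coordinatewise in base 3:
  c_1 = 8 = 2·3^0 + 2·3^1
  c_2 = 0
  c_3 = 5 = 2·3^0 + 1·3^1
  c_4 = 8 = 2·3^0 + 2·3^1
  c_5 = 1 = 1·3^0
  c_6 = 3 = 0·3^0 + 1·3^1
  c_7 = 6 = 0·3^0 + 2·3^1
  c_8 = 0
p-restricted factor λ_0 = (2, 0, 2, 2, 1, 0, 0, 0)
p-restricted factor λ_1 = (2, 0, 1, 2, 0, 1, 2, 0)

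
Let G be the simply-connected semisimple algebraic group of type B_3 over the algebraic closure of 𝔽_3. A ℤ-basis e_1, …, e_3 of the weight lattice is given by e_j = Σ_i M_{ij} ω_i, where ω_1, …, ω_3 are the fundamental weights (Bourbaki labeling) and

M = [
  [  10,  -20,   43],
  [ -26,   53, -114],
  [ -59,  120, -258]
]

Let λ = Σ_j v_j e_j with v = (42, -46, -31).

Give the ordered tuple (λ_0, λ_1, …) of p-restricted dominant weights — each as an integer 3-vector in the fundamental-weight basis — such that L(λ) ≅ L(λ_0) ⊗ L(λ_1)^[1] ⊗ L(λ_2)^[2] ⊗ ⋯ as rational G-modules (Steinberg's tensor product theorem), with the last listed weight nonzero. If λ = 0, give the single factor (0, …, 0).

((1, 1, 0), (2, 1, 0))

Change of basis e → ω: c = M·v where v = (42, -46, -31):
  c_1 = 10*42 + -20*-46 + 43*-31 = 7
  c_2 = -26*42 + 53*-46 + -114*-31 = 4
  c_3 = -59*42 + 120*-46 + -258*-31 = 0
p = 3; digits c_i = Σ_j d_{ij}·3^j, 0 ≤ d_{ij} < 3:
  c_1 = 7 = 1·3^0 + 2·3^1
  c_2 = 4 = 1·3^0 + 1·3^1
  c_3 = 0
λ_0 = (1, 1, 0)
λ_1 = (2, 1, 0)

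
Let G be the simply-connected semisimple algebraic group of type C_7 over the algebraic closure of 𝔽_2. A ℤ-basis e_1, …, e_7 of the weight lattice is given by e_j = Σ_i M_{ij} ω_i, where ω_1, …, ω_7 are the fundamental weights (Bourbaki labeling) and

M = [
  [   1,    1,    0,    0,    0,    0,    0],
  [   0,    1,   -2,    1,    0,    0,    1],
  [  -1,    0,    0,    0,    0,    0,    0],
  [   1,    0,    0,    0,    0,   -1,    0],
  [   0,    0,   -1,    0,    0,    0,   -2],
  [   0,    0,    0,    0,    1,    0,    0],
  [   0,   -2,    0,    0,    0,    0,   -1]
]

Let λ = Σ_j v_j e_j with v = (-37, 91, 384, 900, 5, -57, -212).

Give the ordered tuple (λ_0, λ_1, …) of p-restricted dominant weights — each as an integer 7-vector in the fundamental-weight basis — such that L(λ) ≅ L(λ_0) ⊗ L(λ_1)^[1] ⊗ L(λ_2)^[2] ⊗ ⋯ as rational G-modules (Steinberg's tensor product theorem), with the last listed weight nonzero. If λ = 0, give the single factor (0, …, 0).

ω-coordinates c = M·v, v = (-37, 91, 384, 900, 5, -57, -212):
  c_1 = 1*-37 + 1*91 + 0*384 + 0*900 + 0*5 + 0*-57 + 0*-212 = 54
  c_2 = 0*-37 + 1*91 + -2*384 + 1*900 + 0*5 + 0*-57 + 1*-212 = 11
  c_3 = -1*-37 + 0*91 + 0*384 + 0*900 + 0*5 + 0*-57 + 0*-212 = 37
  c_4 = 1*-37 + 0*91 + 0*384 + 0*900 + 0*5 + -1*-57 + 0*-212 = 20
  c_5 = 0*-37 + 0*91 + -1*384 + 0*900 + 0*5 + 0*-57 + -2*-212 = 40
  c_6 = 0*-37 + 0*91 + 0*384 + 0*900 + 1*5 + 0*-57 + 0*-212 = 5
  c_7 = 0*-37 + -2*91 + 0*384 + 0*900 + 0*5 + 0*-57 + -1*-212 = 30
Expand coordinatewise in base 2:
  c_1 = 54 = 0·2^0 + 1·2^1 + 1·2^2 + 0·2^3 + 1·2^4 + 1·2^5
  c_2 = 11 = 1·2^0 + 1·2^1 + 0·2^2 + 1·2^3
  c_3 = 37 = 1·2^0 + 0·2^1 + 1·2^2 + 0·2^3 + 0·2^4 + 1·2^5
  c_4 = 20 = 0·2^0 + 0·2^1 + 1·2^2 + 0·2^3 + 1·2^4
  c_5 = 40 = 0·2^0 + 0·2^1 + 0·2^2 + 1·2^3 + 0·2^4 + 1·2^5
  c_6 = 5 = 1·2^0 + 0·2^1 + 1·2^2
  c_7 = 30 = 0·2^0 + 1·2^1 + 1·2^2 + 1·2^3 + 1·2^4
p-restricted factor λ_0 = (0, 1, 1, 0, 0, 1, 0)
p-restricted factor λ_1 = (1, 1, 0, 0, 0, 0, 1)
p-restricted factor λ_2 = (1, 0, 1, 1, 0, 1, 1)
p-restricted factor λ_3 = (0, 1, 0, 0, 1, 0, 1)
p-restricted factor λ_4 = (1, 0, 0, 1, 0, 0, 1)
p-restricted factor λ_5 = (1, 0, 1, 0, 1, 0, 0)

((0, 1, 1, 0, 0, 1, 0), (1, 1, 0, 0, 0, 0, 1), (1, 0, 1, 1, 0, 1, 1), (0, 1, 0, 0, 1, 0, 1), (1, 0, 0, 1, 0, 0, 1), (1, 0, 1, 0, 1, 0, 0))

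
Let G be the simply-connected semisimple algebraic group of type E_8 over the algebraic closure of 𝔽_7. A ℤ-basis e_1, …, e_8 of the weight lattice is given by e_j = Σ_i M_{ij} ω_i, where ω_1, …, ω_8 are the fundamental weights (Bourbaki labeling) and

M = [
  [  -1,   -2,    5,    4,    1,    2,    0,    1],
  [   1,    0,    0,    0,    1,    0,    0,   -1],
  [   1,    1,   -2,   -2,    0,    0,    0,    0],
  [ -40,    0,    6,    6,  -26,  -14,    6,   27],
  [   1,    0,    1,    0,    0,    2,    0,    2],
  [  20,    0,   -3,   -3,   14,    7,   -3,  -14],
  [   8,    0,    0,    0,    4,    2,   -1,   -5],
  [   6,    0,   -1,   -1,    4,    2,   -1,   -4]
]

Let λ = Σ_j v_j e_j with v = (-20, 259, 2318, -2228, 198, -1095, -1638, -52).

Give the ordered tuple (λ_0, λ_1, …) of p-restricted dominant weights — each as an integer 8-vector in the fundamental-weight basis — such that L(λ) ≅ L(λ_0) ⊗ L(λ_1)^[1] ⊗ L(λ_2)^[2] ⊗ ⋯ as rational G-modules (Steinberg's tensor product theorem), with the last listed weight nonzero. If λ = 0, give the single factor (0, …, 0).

In the fundamental-weight basis, λ has coordinates c = M·v (v = (-20, 259, 2318, -2228, 198, -1095, -1638, -52)):
  c_1 = (-1)·(-20) + (-2)·(259) + 5·2318 + (4)·(-2228) + 1·198 + (2)·(-1095) + (0)·(-1638) + (1)·(-52) = 136
  c_2 = (1)·(-20) + 0·259 + 0·2318 + (0)·(-2228) + 1·198 + (0)·(-1095) + (0)·(-1638) + (-1)·(-52) = 230
  c_3 = (1)·(-20) + 1·259 + (-2)·(2318) + (-2)·(-2228) + 0·198 + (0)·(-1095) + (0)·(-1638) + (0)·(-52) = 59
  c_4 = (-40)·(-20) + 0·259 + 6·2318 + (6)·(-2228) + (-26)·(198) + (-14)·(-1095) + (6)·(-1638) + (27)·(-52) = 290
  c_5 = (1)·(-20) + 0·259 + 1·2318 + (0)·(-2228) + 0·198 + (2)·(-1095) + (0)·(-1638) + (2)·(-52) = 4
  c_6 = (20)·(-20) + 0·259 + (-3)·(2318) + (-3)·(-2228) + 14·198 + (7)·(-1095) + (-3)·(-1638) + (-14)·(-52) = 79
  c_7 = (8)·(-20) + 0·259 + 0·2318 + (0)·(-2228) + 4·198 + (2)·(-1095) + (-1)·(-1638) + (-5)·(-52) = 340
  c_8 = (6)·(-20) + 0·259 + (-1)·(2318) + (-1)·(-2228) + 4·198 + (2)·(-1095) + (-1)·(-1638) + (-4)·(-52) = 238
Base-7 expansion of each c_i:
  c_1 = 136 = 3·7^0 + 5·7^1 + 2·7^2
  c_2 = 230 = 6·7^0 + 4·7^1 + 4·7^2
  c_3 = 59 = 3·7^0 + 1·7^1 + 1·7^2
  c_4 = 290 = 3·7^0 + 6·7^1 + 5·7^2
  c_5 = 4 = 4·7^0
  c_6 = 79 = 2·7^0 + 4·7^1 + 1·7^2
  c_7 = 340 = 4·7^0 + 6·7^1 + 6·7^2
  c_8 = 238 = 0·7^0 + 6·7^1 + 4·7^2
p-restricted factor λ_0 = (3, 6, 3, 3, 4, 2, 4, 0)
p-restricted factor λ_1 = (5, 4, 1, 6, 0, 4, 6, 6)
p-restricted factor λ_2 = (2, 4, 1, 5, 0, 1, 6, 4)

((3, 6, 3, 3, 4, 2, 4, 0), (5, 4, 1, 6, 0, 4, 6, 6), (2, 4, 1, 5, 0, 1, 6, 4))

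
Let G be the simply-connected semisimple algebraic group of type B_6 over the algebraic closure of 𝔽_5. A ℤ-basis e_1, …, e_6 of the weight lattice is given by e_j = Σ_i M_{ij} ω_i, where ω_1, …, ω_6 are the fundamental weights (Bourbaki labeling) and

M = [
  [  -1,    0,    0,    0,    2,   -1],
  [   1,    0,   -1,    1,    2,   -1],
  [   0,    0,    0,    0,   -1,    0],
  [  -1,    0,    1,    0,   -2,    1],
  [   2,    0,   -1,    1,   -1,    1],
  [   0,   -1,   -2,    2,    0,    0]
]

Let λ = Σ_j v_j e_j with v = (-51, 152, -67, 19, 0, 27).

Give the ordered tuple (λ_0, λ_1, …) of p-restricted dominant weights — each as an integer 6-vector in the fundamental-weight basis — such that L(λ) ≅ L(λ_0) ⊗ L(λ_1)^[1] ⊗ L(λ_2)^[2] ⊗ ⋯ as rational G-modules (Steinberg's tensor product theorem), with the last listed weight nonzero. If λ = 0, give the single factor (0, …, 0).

Change of basis e → ω: c = M·v where v = (-51, 152, -67, 19, 0, 27):
  c_1 = (-1)·(-51) + 0·152 + (0)·(-67) + 0·19 + 2·0 + (-1)·(27) = 24
  c_2 = (1)·(-51) + 0·152 + (-1)·(-67) + 1·19 + 2·0 + (-1)·(27) = 8
  c_3 = (0)·(-51) + 0·152 + (0)·(-67) + 0·19 + (-1)·(0) + 0·27 = 0
  c_4 = (-1)·(-51) + 0·152 + (1)·(-67) + 0·19 + (-2)·(0) + 1·27 = 11
  c_5 = (2)·(-51) + 0·152 + (-1)·(-67) + 1·19 + (-1)·(0) + 1·27 = 11
  c_6 = (0)·(-51) + (-1)·(152) + (-2)·(-67) + 2·19 + 0·0 + 0·27 = 20
Writing each c_i in base p = 5:
  c_1 = 24 = 4·5^0 + 4·5^1
  c_2 = 8 = 3·5^0 + 1·5^1
  c_3 = 0
  c_4 = 11 = 1·5^0 + 2·5^1
  c_5 = 11 = 1·5^0 + 2·5^1
  c_6 = 20 = 0·5^0 + 4·5^1
λ_0 = (4, 3, 0, 1, 1, 0)
λ_1 = (4, 1, 0, 2, 2, 4)

((4, 3, 0, 1, 1, 0), (4, 1, 0, 2, 2, 4))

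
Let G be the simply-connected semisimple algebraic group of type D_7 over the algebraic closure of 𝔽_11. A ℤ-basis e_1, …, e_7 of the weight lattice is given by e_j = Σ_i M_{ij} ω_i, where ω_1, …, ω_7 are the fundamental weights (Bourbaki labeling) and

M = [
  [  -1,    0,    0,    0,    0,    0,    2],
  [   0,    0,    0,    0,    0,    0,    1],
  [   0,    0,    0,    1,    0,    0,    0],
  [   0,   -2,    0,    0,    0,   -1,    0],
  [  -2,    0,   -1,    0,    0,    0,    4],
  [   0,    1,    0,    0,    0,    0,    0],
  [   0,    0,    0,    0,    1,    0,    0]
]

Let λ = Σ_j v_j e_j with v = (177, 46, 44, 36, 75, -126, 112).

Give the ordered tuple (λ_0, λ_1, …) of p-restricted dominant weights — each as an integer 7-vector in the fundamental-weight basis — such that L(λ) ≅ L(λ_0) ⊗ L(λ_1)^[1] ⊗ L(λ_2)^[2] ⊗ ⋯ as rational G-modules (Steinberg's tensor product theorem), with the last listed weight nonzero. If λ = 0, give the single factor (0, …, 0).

((3, 2, 3, 1, 6, 2, 9), (4, 10, 3, 3, 4, 4, 6))

In the fundamental-weight basis, λ has coordinates c = M·v (v = (177, 46, 44, 36, 75, -126, 112)):
  c_1 = (-1)·(177) + 0·46 + 0·44 + 0·36 + 0·75 + (0)·(-126) + 2·112 = 47
  c_2 = 0·177 + 0·46 + 0·44 + 0·36 + 0·75 + (0)·(-126) + 1·112 = 112
  c_3 = 0·177 + 0·46 + 0·44 + 1·36 + 0·75 + (0)·(-126) + 0·112 = 36
  c_4 = 0·177 + (-2)·(46) + 0·44 + 0·36 + 0·75 + (-1)·(-126) + 0·112 = 34
  c_5 = (-2)·(177) + 0·46 + (-1)·(44) + 0·36 + 0·75 + (0)·(-126) + 4·112 = 50
  c_6 = 0·177 + 1·46 + 0·44 + 0·36 + 0·75 + (0)·(-126) + 0·112 = 46
  c_7 = 0·177 + 0·46 + 0·44 + 0·36 + 1·75 + (0)·(-126) + 0·112 = 75
p = 11; digits c_i = Σ_j d_{ij}·11^j, 0 ≤ d_{ij} < 11:
  c_1 = 47 = 3·11^0 + 4·11^1
  c_2 = 112 = 2·11^0 + 10·11^1
  c_3 = 36 = 3·11^0 + 3·11^1
  c_4 = 34 = 1·11^0 + 3·11^1
  c_5 = 50 = 6·11^0 + 4·11^1
  c_6 = 46 = 2·11^0 + 4·11^1
  c_7 = 75 = 9·11^0 + 6·11^1
p-restricted factor λ_0 = (3, 2, 3, 1, 6, 2, 9)
p-restricted factor λ_1 = (4, 10, 3, 3, 4, 4, 6)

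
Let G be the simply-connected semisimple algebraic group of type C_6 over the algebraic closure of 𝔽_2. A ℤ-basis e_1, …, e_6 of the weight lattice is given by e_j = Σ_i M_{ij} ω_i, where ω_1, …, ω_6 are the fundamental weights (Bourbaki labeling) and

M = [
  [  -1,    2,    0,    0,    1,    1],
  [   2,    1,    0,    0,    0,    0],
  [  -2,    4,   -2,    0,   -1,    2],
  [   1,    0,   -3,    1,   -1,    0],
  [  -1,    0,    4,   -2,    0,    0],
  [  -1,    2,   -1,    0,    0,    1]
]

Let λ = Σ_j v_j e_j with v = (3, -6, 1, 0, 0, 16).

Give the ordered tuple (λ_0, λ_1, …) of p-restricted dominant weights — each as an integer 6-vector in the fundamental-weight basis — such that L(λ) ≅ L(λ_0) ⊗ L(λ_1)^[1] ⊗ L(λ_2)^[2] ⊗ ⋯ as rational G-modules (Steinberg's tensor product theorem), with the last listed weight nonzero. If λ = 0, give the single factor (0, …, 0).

Change of basis e → ω: c = M·v where v = (3, -6, 1, 0, 0, 16):
  c_1 = (-1)·(3) + (2)·(-6) + (0)·(1) + (0)·(0) + (1)·(0) + (1)·(16) = 1
  c_2 = (2)·(3) + (1)·(-6) + (0)·(1) + (0)·(0) + (0)·(0) + (0)·(16) = 0
  c_3 = (-2)·(3) + (4)·(-6) + (-2)·(1) + (0)·(0) + (-1)·(0) + (2)·(16) = 0
  c_4 = (1)·(3) + (0)·(-6) + (-3)·(1) + (1)·(0) + (-1)·(0) + (0)·(16) = 0
  c_5 = (-1)·(3) + (0)·(-6) + (4)·(1) + (-2)·(0) + (0)·(0) + (0)·(16) = 1
  c_6 = (-1)·(3) + (2)·(-6) + (-1)·(1) + (0)·(0) + (0)·(0) + (1)·(16) = 0
Expand coordinatewise in base 2:
  c_1 = 1 = 1·2^0
  c_2 = 0
  c_3 = 0
  c_4 = 0
  c_5 = 1 = 1·2^0
  c_6 = 0
Factor λ_0 = (1, 0, 0, 0, 1, 0)

((1, 0, 0, 0, 1, 0),)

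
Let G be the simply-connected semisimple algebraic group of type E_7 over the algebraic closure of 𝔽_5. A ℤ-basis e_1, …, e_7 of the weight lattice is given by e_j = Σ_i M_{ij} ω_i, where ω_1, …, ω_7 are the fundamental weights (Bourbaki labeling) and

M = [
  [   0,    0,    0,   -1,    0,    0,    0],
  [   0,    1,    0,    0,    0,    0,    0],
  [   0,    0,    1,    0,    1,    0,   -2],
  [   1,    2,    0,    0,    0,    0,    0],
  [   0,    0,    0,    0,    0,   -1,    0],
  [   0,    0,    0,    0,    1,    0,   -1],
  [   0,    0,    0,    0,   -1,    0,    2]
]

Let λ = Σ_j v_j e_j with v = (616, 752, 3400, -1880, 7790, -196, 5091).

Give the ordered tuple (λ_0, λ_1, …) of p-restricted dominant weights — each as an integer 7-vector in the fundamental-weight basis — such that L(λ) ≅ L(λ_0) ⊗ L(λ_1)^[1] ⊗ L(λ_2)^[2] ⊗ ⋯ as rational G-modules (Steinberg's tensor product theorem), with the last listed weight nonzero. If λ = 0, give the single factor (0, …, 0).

((0, 2, 3, 0, 1, 4, 2), (1, 0, 1, 4, 4, 4, 3), (0, 0, 0, 4, 2, 2, 0), (0, 1, 3, 1, 1, 1, 4), (3, 1, 1, 3, 0, 4, 3))

Converting to the ω-basis (c_i = row i of M dotted with v = (616, 752, 3400, -1880, 7790, -196, 5091)):
  c_1 = 0*616 + 0*752 + 0*3400 + -1*-1880 + 0*7790 + 0*-196 + 0*5091 = 1880
  c_2 = 0*616 + 1*752 + 0*3400 + 0*-1880 + 0*7790 + 0*-196 + 0*5091 = 752
  c_3 = 0*616 + 0*752 + 1*3400 + 0*-1880 + 1*7790 + 0*-196 + -2*5091 = 1008
  c_4 = 1*616 + 2*752 + 0*3400 + 0*-1880 + 0*7790 + 0*-196 + 0*5091 = 2120
  c_5 = 0*616 + 0*752 + 0*3400 + 0*-1880 + 0*7790 + -1*-196 + 0*5091 = 196
  c_6 = 0*616 + 0*752 + 0*3400 + 0*-1880 + 1*7790 + 0*-196 + -1*5091 = 2699
  c_7 = 0*616 + 0*752 + 0*3400 + 0*-1880 + -1*7790 + 0*-196 + 2*5091 = 2392
Writing each c_i in base p = 5:
  c_1 = 1880 = 0·5^0 + 1·5^1 + 0·5^2 + 0·5^3 + 3·5^4
  c_2 = 752 = 2·5^0 + 0·5^1 + 0·5^2 + 1·5^3 + 1·5^4
  c_3 = 1008 = 3·5^0 + 1·5^1 + 0·5^2 + 3·5^3 + 1·5^4
  c_4 = 2120 = 0·5^0 + 4·5^1 + 4·5^2 + 1·5^3 + 3·5^4
  c_5 = 196 = 1·5^0 + 4·5^1 + 2·5^2 + 1·5^3
  c_6 = 2699 = 4·5^0 + 4·5^1 + 2·5^2 + 1·5^3 + 4·5^4
  c_7 = 2392 = 2·5^0 + 3·5^1 + 0·5^2 + 4·5^3 + 3·5^4
Factor λ_0 = (0, 2, 3, 0, 1, 4, 2)
Factor λ_1 = (1, 0, 1, 4, 4, 4, 3)
Factor λ_2 = (0, 0, 0, 4, 2, 2, 0)
Factor λ_3 = (0, 1, 3, 1, 1, 1, 4)
Factor λ_4 = (3, 1, 1, 3, 0, 4, 3)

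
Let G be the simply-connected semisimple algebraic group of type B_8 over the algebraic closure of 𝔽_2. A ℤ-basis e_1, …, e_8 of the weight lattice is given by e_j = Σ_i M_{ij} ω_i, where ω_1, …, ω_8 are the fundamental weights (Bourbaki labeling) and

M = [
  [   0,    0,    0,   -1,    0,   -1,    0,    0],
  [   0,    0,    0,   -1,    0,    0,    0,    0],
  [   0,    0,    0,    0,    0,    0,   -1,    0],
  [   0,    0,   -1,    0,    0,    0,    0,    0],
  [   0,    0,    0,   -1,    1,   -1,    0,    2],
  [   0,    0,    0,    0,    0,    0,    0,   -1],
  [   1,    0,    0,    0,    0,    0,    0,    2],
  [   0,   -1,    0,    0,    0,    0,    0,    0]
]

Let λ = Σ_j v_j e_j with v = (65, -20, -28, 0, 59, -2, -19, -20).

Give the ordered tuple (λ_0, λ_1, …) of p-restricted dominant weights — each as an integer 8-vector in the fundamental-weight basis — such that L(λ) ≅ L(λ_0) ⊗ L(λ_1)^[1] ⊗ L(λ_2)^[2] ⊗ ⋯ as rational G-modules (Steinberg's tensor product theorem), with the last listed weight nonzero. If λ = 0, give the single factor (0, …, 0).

((0, 0, 1, 0, 1, 0, 1, 0), (1, 0, 1, 0, 0, 0, 0, 0), (0, 0, 0, 1, 1, 1, 0, 1), (0, 0, 0, 1, 0, 0, 1, 0), (0, 0, 1, 1, 1, 1, 1, 1))

Compute c_i = Σ_j M_{ij} v_j with v = (65, -20, -28, 0, 59, -2, -19, -20):
  c_1 = (0)·(65) + (0)·(-20) + (0)·(-28) + (-1)·(0) + (0)·(59) + (-1)·(-2) + (0)·(-19) + (0)·(-20) = 2
  c_2 = (0)·(65) + (0)·(-20) + (0)·(-28) + (-1)·(0) + (0)·(59) + (0)·(-2) + (0)·(-19) + (0)·(-20) = 0
  c_3 = (0)·(65) + (0)·(-20) + (0)·(-28) + (0)·(0) + (0)·(59) + (0)·(-2) + (-1)·(-19) + (0)·(-20) = 19
  c_4 = (0)·(65) + (0)·(-20) + (-1)·(-28) + (0)·(0) + (0)·(59) + (0)·(-2) + (0)·(-19) + (0)·(-20) = 28
  c_5 = (0)·(65) + (0)·(-20) + (0)·(-28) + (-1)·(0) + (1)·(59) + (-1)·(-2) + (0)·(-19) + (2)·(-20) = 21
  c_6 = (0)·(65) + (0)·(-20) + (0)·(-28) + (0)·(0) + (0)·(59) + (0)·(-2) + (0)·(-19) + (-1)·(-20) = 20
  c_7 = (1)·(65) + (0)·(-20) + (0)·(-28) + (0)·(0) + (0)·(59) + (0)·(-2) + (0)·(-19) + (2)·(-20) = 25
  c_8 = (0)·(65) + (-1)·(-20) + (0)·(-28) + (0)·(0) + (0)·(59) + (0)·(-2) + (0)·(-19) + (0)·(-20) = 20
p = 2; digits c_i = Σ_j d_{ij}·2^j, 0 ≤ d_{ij} < 2:
  c_1 = 2 = 0·2^0 + 1·2^1
  c_2 = 0
  c_3 = 19 = 1·2^0 + 1·2^1 + 0·2^2 + 0·2^3 + 1·2^4
  c_4 = 28 = 0·2^0 + 0·2^1 + 1·2^2 + 1·2^3 + 1·2^4
  c_5 = 21 = 1·2^0 + 0·2^1 + 1·2^2 + 0·2^3 + 1·2^4
  c_6 = 20 = 0·2^0 + 0·2^1 + 1·2^2 + 0·2^3 + 1·2^4
  c_7 = 25 = 1·2^0 + 0·2^1 + 0·2^2 + 1·2^3 + 1·2^4
  c_8 = 20 = 0·2^0 + 0·2^1 + 1·2^2 + 0·2^3 + 1·2^4
p-restricted factor λ_0 = (0, 0, 1, 0, 1, 0, 1, 0)
p-restricted factor λ_1 = (1, 0, 1, 0, 0, 0, 0, 0)
p-restricted factor λ_2 = (0, 0, 0, 1, 1, 1, 0, 1)
p-restricted factor λ_3 = (0, 0, 0, 1, 0, 0, 1, 0)
p-restricted factor λ_4 = (0, 0, 1, 1, 1, 1, 1, 1)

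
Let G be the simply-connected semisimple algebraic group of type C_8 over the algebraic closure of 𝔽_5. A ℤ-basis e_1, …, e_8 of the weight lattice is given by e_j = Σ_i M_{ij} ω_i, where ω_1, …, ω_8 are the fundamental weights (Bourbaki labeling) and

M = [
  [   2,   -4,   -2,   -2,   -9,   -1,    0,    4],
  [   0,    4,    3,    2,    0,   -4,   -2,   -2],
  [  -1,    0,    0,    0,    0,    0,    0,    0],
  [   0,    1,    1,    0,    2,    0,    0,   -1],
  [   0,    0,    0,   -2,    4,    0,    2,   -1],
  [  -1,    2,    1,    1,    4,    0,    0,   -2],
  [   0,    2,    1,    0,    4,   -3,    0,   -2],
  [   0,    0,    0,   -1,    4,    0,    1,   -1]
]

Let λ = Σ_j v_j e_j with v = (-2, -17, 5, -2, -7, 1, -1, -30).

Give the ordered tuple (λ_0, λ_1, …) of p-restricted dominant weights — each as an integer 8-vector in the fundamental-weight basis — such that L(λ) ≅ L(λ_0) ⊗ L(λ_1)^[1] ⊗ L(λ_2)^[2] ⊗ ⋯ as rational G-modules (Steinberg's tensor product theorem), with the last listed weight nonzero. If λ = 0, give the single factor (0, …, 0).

((0, 1, 2, 4, 4, 3, 0, 3),)

In the fundamental-weight basis, λ has coordinates c = M·v (v = (-2, -17, 5, -2, -7, 1, -1, -30)):
  c_1 = (2)·(-2) + (-4)·(-17) + (-2)·(5) + (-2)·(-2) + (-9)·(-7) + (-1)·(1) + (0)·(-1) + (4)·(-30) = 0
  c_2 = (0)·(-2) + (4)·(-17) + 3·5 + (2)·(-2) + (0)·(-7) + (-4)·(1) + (-2)·(-1) + (-2)·(-30) = 1
  c_3 = (-1)·(-2) + (0)·(-17) + 0·5 + (0)·(-2) + (0)·(-7) + 0·1 + (0)·(-1) + (0)·(-30) = 2
  c_4 = (0)·(-2) + (1)·(-17) + 1·5 + (0)·(-2) + (2)·(-7) + 0·1 + (0)·(-1) + (-1)·(-30) = 4
  c_5 = (0)·(-2) + (0)·(-17) + 0·5 + (-2)·(-2) + (4)·(-7) + 0·1 + (2)·(-1) + (-1)·(-30) = 4
  c_6 = (-1)·(-2) + (2)·(-17) + 1·5 + (1)·(-2) + (4)·(-7) + 0·1 + (0)·(-1) + (-2)·(-30) = 3
  c_7 = (0)·(-2) + (2)·(-17) + 1·5 + (0)·(-2) + (4)·(-7) + (-3)·(1) + (0)·(-1) + (-2)·(-30) = 0
  c_8 = (0)·(-2) + (0)·(-17) + 0·5 + (-1)·(-2) + (4)·(-7) + 0·1 + (1)·(-1) + (-1)·(-30) = 3
Base-5 expansion of each c_i:
  c_1 = 0
  c_2 = 1 = 1·5^0
  c_3 = 2 = 2·5^0
  c_4 = 4 = 4·5^0
  c_5 = 4 = 4·5^0
  c_6 = 3 = 3·5^0
  c_7 = 0
  c_8 = 3 = 3·5^0
p-restricted factor λ_0 = (0, 1, 2, 4, 4, 3, 0, 3)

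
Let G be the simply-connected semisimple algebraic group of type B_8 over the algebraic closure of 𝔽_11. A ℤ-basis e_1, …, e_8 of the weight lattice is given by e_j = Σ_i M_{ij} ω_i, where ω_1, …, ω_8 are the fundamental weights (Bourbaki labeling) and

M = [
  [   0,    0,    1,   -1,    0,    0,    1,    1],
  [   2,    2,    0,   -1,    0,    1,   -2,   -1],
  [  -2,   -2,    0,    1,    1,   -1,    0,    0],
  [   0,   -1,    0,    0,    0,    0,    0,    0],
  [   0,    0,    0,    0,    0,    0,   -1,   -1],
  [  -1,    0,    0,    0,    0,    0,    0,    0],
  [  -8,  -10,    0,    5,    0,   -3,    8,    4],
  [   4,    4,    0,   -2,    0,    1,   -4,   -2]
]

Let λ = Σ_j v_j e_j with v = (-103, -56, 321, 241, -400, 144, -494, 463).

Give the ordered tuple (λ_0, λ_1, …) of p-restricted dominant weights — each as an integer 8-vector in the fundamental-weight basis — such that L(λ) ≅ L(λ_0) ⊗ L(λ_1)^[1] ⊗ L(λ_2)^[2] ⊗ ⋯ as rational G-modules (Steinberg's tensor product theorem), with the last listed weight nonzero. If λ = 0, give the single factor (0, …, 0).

((5, 0, 4, 1, 9, 4, 2, 10), (4, 10, 1, 5, 2, 9, 5, 6))

ω-coordinates c = M·v, v = (-103, -56, 321, 241, -400, 144, -494, 463):
  c_1 = (0)·(-103) + (0)·(-56) + (1)·(321) + (-1)·(241) + (0)·(-400) + (0)·(144) + (1)·(-494) + (1)·(463) = 49
  c_2 = (2)·(-103) + (2)·(-56) + (0)·(321) + (-1)·(241) + (0)·(-400) + (1)·(144) + (-2)·(-494) + (-1)·(463) = 110
  c_3 = (-2)·(-103) + (-2)·(-56) + (0)·(321) + (1)·(241) + (1)·(-400) + (-1)·(144) + (0)·(-494) + (0)·(463) = 15
  c_4 = (0)·(-103) + (-1)·(-56) + (0)·(321) + (0)·(241) + (0)·(-400) + (0)·(144) + (0)·(-494) + (0)·(463) = 56
  c_5 = (0)·(-103) + (0)·(-56) + (0)·(321) + (0)·(241) + (0)·(-400) + (0)·(144) + (-1)·(-494) + (-1)·(463) = 31
  c_6 = (-1)·(-103) + (0)·(-56) + (0)·(321) + (0)·(241) + (0)·(-400) + (0)·(144) + (0)·(-494) + (0)·(463) = 103
  c_7 = (-8)·(-103) + (-10)·(-56) + (0)·(321) + (5)·(241) + (0)·(-400) + (-3)·(144) + (8)·(-494) + (4)·(463) = 57
  c_8 = (4)·(-103) + (4)·(-56) + (0)·(321) + (-2)·(241) + (0)·(-400) + (1)·(144) + (-4)·(-494) + (-2)·(463) = 76
Expand coordinatewise in base 11:
  c_1 = 49 = 5·11^0 + 4·11^1
  c_2 = 110 = 0·11^0 + 10·11^1
  c_3 = 15 = 4·11^0 + 1·11^1
  c_4 = 56 = 1·11^0 + 5·11^1
  c_5 = 31 = 9·11^0 + 2·11^1
  c_6 = 103 = 4·11^0 + 9·11^1
  c_7 = 57 = 2·11^0 + 5·11^1
  c_8 = 76 = 10·11^0 + 6·11^1
Factor λ_0 = (5, 0, 4, 1, 9, 4, 2, 10)
Factor λ_1 = (4, 10, 1, 5, 2, 9, 5, 6)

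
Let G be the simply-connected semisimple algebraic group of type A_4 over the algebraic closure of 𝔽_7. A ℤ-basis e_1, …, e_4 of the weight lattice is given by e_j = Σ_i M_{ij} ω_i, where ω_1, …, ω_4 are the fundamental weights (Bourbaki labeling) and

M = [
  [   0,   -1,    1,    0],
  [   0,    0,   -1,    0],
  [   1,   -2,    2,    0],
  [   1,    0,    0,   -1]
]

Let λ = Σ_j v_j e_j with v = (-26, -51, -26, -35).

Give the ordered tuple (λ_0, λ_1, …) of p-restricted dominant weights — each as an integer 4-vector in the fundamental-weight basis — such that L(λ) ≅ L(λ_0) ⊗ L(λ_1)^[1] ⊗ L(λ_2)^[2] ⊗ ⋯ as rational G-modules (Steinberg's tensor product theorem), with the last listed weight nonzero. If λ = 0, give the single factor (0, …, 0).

((4, 5, 3, 2), (3, 3, 3, 1))

Converting to the ω-basis (c_i = row i of M dotted with v = (-26, -51, -26, -35)):
  c_1 = 0*-26 + -1*-51 + 1*-26 + 0*-35 = 25
  c_2 = 0*-26 + 0*-51 + -1*-26 + 0*-35 = 26
  c_3 = 1*-26 + -2*-51 + 2*-26 + 0*-35 = 24
  c_4 = 1*-26 + 0*-51 + 0*-26 + -1*-35 = 9
Writing each c_i in base p = 7:
  c_1 = 25 = 4·7^0 + 3·7^1
  c_2 = 26 = 5·7^0 + 3·7^1
  c_3 = 24 = 3·7^0 + 3·7^1
  c_4 = 9 = 2·7^0 + 1·7^1
λ_0 = (4, 5, 3, 2)
λ_1 = (3, 3, 3, 1)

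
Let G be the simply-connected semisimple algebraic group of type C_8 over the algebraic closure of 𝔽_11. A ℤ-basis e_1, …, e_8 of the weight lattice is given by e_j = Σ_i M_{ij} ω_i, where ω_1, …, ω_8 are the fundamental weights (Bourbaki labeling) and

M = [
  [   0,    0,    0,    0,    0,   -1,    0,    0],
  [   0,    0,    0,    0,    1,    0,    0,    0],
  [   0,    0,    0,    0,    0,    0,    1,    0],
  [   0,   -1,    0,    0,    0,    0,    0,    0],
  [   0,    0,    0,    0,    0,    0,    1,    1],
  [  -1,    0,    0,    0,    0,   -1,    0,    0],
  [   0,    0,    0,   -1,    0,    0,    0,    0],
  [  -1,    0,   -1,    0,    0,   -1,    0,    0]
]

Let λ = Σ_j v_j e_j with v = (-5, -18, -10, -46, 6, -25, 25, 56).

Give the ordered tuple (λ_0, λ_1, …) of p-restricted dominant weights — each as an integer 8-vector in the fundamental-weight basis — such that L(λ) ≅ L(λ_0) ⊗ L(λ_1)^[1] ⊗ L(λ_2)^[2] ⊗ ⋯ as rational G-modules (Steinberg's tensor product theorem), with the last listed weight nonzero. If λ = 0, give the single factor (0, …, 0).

((3, 6, 3, 7, 4, 8, 2, 7), (2, 0, 2, 1, 7, 2, 4, 3))

Converting to the ω-basis (c_i = row i of M dotted with v = (-5, -18, -10, -46, 6, -25, 25, 56)):
  c_1 = (0)·(-5) + (0)·(-18) + (0)·(-10) + (0)·(-46) + (0)·(6) + (-1)·(-25) + (0)·(25) + (0)·(56) = 25
  c_2 = (0)·(-5) + (0)·(-18) + (0)·(-10) + (0)·(-46) + (1)·(6) + (0)·(-25) + (0)·(25) + (0)·(56) = 6
  c_3 = (0)·(-5) + (0)·(-18) + (0)·(-10) + (0)·(-46) + (0)·(6) + (0)·(-25) + (1)·(25) + (0)·(56) = 25
  c_4 = (0)·(-5) + (-1)·(-18) + (0)·(-10) + (0)·(-46) + (0)·(6) + (0)·(-25) + (0)·(25) + (0)·(56) = 18
  c_5 = (0)·(-5) + (0)·(-18) + (0)·(-10) + (0)·(-46) + (0)·(6) + (0)·(-25) + (1)·(25) + (1)·(56) = 81
  c_6 = (-1)·(-5) + (0)·(-18) + (0)·(-10) + (0)·(-46) + (0)·(6) + (-1)·(-25) + (0)·(25) + (0)·(56) = 30
  c_7 = (0)·(-5) + (0)·(-18) + (0)·(-10) + (-1)·(-46) + (0)·(6) + (0)·(-25) + (0)·(25) + (0)·(56) = 46
  c_8 = (-1)·(-5) + (0)·(-18) + (-1)·(-10) + (0)·(-46) + (0)·(6) + (-1)·(-25) + (0)·(25) + (0)·(56) = 40
Expand coordinatewise in base 11:
  c_1 = 25 = 3·11^0 + 2·11^1
  c_2 = 6 = 6·11^0
  c_3 = 25 = 3·11^0 + 2·11^1
  c_4 = 18 = 7·11^0 + 1·11^1
  c_5 = 81 = 4·11^0 + 7·11^1
  c_6 = 30 = 8·11^0 + 2·11^1
  c_7 = 46 = 2·11^0 + 4·11^1
  c_8 = 40 = 7·11^0 + 3·11^1
λ_0 = (3, 6, 3, 7, 4, 8, 2, 7)
λ_1 = (2, 0, 2, 1, 7, 2, 4, 3)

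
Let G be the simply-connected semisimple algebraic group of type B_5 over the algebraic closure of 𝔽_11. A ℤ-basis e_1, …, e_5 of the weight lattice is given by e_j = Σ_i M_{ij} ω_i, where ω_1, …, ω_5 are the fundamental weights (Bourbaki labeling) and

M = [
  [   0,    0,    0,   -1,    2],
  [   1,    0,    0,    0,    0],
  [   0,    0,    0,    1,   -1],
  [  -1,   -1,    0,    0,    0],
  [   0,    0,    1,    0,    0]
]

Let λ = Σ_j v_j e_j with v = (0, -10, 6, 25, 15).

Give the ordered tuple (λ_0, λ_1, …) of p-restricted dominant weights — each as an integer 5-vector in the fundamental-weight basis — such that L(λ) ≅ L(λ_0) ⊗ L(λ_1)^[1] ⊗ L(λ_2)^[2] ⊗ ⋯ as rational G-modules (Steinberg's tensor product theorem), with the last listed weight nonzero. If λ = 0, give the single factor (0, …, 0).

((5, 0, 10, 10, 6),)

Change of basis e → ω: c = M·v where v = (0, -10, 6, 25, 15):
  c_1 = 0·0 + (0)·(-10) + 0·6 + (-1)·(25) + 2·15 = 5
  c_2 = 1·0 + (0)·(-10) + 0·6 + 0·25 + 0·15 = 0
  c_3 = 0·0 + (0)·(-10) + 0·6 + 1·25 + (-1)·(15) = 10
  c_4 = (-1)·(0) + (-1)·(-10) + 0·6 + 0·25 + 0·15 = 10
  c_5 = 0·0 + (0)·(-10) + 1·6 + 0·25 + 0·15 = 6
Expand coordinatewise in base 11:
  c_1 = 5 = 5·11^0
  c_2 = 0
  c_3 = 10 = 10·11^0
  c_4 = 10 = 10·11^0
  c_5 = 6 = 6·11^0
p-restricted factor λ_0 = (5, 0, 10, 10, 6)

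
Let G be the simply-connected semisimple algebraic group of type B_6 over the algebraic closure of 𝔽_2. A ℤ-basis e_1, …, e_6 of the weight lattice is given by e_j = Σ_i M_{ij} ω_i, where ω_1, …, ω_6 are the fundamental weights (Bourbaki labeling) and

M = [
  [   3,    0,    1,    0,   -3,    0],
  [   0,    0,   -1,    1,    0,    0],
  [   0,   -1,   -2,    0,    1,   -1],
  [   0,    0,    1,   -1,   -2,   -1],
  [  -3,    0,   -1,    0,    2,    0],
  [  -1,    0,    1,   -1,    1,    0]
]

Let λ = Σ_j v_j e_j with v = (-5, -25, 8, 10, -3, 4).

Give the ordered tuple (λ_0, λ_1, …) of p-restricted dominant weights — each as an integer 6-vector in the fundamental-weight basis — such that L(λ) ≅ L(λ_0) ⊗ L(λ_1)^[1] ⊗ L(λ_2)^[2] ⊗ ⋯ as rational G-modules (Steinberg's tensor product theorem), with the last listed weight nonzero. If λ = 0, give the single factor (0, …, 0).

Compute c_i = Σ_j M_{ij} v_j with v = (-5, -25, 8, 10, -3, 4):
  c_1 = 3*-5 + 0*-25 + 1*8 + 0*10 + -3*-3 + 0*4 = 2
  c_2 = 0*-5 + 0*-25 + -1*8 + 1*10 + 0*-3 + 0*4 = 2
  c_3 = 0*-5 + -1*-25 + -2*8 + 0*10 + 1*-3 + -1*4 = 2
  c_4 = 0*-5 + 0*-25 + 1*8 + -1*10 + -2*-3 + -1*4 = 0
  c_5 = -3*-5 + 0*-25 + -1*8 + 0*10 + 2*-3 + 0*4 = 1
  c_6 = -1*-5 + 0*-25 + 1*8 + -1*10 + 1*-3 + 0*4 = 0
Base-2 expansion of each c_i:
  c_1 = 2 = 0·2^0 + 1·2^1
  c_2 = 2 = 0·2^0 + 1·2^1
  c_3 = 2 = 0·2^0 + 1·2^1
  c_4 = 0
  c_5 = 1 = 1·2^0
  c_6 = 0
Factor λ_0 = (0, 0, 0, 0, 1, 0)
Factor λ_1 = (1, 1, 1, 0, 0, 0)

((0, 0, 0, 0, 1, 0), (1, 1, 1, 0, 0, 0))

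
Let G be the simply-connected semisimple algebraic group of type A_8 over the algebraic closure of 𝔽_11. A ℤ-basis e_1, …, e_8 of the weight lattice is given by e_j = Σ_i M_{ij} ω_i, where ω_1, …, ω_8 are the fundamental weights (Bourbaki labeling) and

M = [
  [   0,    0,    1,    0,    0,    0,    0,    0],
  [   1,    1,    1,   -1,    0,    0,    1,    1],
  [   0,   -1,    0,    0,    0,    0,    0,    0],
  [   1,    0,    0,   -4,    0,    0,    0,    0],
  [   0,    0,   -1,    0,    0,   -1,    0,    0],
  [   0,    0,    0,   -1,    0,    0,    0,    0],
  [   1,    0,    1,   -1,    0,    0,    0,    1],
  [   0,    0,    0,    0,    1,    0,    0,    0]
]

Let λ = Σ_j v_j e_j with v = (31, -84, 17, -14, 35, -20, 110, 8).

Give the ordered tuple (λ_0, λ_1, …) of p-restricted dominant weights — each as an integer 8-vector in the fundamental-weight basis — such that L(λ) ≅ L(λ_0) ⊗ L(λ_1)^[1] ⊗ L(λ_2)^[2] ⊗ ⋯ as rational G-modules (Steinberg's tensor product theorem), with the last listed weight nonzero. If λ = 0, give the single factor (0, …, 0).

Compute c_i = Σ_j M_{ij} v_j with v = (31, -84, 17, -14, 35, -20, 110, 8):
  c_1 = 0*31 + 0*-84 + 1*17 + 0*-14 + 0*35 + 0*-20 + 0*110 + 0*8 = 17
  c_2 = 1*31 + 1*-84 + 1*17 + -1*-14 + 0*35 + 0*-20 + 1*110 + 1*8 = 96
  c_3 = 0*31 + -1*-84 + 0*17 + 0*-14 + 0*35 + 0*-20 + 0*110 + 0*8 = 84
  c_4 = 1*31 + 0*-84 + 0*17 + -4*-14 + 0*35 + 0*-20 + 0*110 + 0*8 = 87
  c_5 = 0*31 + 0*-84 + -1*17 + 0*-14 + 0*35 + -1*-20 + 0*110 + 0*8 = 3
  c_6 = 0*31 + 0*-84 + 0*17 + -1*-14 + 0*35 + 0*-20 + 0*110 + 0*8 = 14
  c_7 = 1*31 + 0*-84 + 1*17 + -1*-14 + 0*35 + 0*-20 + 0*110 + 1*8 = 70
  c_8 = 0*31 + 0*-84 + 0*17 + 0*-14 + 1*35 + 0*-20 + 0*110 + 0*8 = 35
Expand coordinatewise in base 11:
  c_1 = 17 = 6·11^0 + 1·11^1
  c_2 = 96 = 8·11^0 + 8·11^1
  c_3 = 84 = 7·11^0 + 7·11^1
  c_4 = 87 = 10·11^0 + 7·11^1
  c_5 = 3 = 3·11^0
  c_6 = 14 = 3·11^0 + 1·11^1
  c_7 = 70 = 4·11^0 + 6·11^1
  c_8 = 35 = 2·11^0 + 3·11^1
λ_0 = (6, 8, 7, 10, 3, 3, 4, 2)
λ_1 = (1, 8, 7, 7, 0, 1, 6, 3)

((6, 8, 7, 10, 3, 3, 4, 2), (1, 8, 7, 7, 0, 1, 6, 3))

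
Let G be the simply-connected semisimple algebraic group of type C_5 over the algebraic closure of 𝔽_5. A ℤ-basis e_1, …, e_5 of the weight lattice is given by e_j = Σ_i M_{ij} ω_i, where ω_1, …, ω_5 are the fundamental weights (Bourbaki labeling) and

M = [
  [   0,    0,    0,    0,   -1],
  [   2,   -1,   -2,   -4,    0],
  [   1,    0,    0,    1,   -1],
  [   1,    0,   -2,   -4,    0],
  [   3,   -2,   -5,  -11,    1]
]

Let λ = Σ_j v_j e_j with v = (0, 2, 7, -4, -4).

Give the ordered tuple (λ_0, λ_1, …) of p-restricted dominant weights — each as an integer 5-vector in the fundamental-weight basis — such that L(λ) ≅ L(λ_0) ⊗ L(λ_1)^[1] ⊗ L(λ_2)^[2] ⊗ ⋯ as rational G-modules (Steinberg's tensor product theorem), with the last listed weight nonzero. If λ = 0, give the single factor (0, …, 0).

ω-coordinates c = M·v, v = (0, 2, 7, -4, -4):
  c_1 = 0·0 + 0·2 + 0·7 + (0)·(-4) + (-1)·(-4) = 4
  c_2 = 2·0 + (-1)·(2) + (-2)·(7) + (-4)·(-4) + (0)·(-4) = 0
  c_3 = 1·0 + 0·2 + 0·7 + (1)·(-4) + (-1)·(-4) = 0
  c_4 = 1·0 + 0·2 + (-2)·(7) + (-4)·(-4) + (0)·(-4) = 2
  c_5 = 3·0 + (-2)·(2) + (-5)·(7) + (-11)·(-4) + (1)·(-4) = 1
Writing each c_i in base p = 5:
  c_1 = 4 = 4·5^0
  c_2 = 0
  c_3 = 0
  c_4 = 2 = 2·5^0
  c_5 = 1 = 1·5^0
p-restricted factor λ_0 = (4, 0, 0, 2, 1)

((4, 0, 0, 2, 1),)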